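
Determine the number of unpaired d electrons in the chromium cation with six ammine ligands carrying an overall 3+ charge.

3

Ligand charges: ammonia is neutral. With an overall charge of +3 the chromium centre must be in the +3 oxidation state.
Group 6 minus oxidation state 3 gives a d³ configuration.
In an octahedral field the d³ configuration is t₂g³e_g⁰ (only one arrangement possible), giving 3 unpaired electrons.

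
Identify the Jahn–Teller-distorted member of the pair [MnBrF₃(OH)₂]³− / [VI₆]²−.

[MnBrF₃(OH)₂]³−

[MnBrF₃(OH)₂]³−: Summing ligand charges against the −3 overall charge gives an oxidation state of +3 for manganese. Mn sits in group 7, so the d-electron count is 7 − 3 = 4. Bromide, fluoride, and hydroxide are weak-field ligands for a first-row metal, so the complex is high-spin. The t₂g³e_g¹ (high-spin) configuration has an unevenly filled e_g set; the Jahn–Teller theorem predicts a tetragonal distortion (typically axial elongation) to lift the degeneracy.
[VI₆]²−: Summing ligand charges against the −2 overall charge gives an oxidation state of +4 for vanadium. Vanadium is a group-5 element; V(IV) is therefore d¹. The d¹ configuration leaves the e_g set evenly filled (or empty) — no strong Jahn–Teller driving force.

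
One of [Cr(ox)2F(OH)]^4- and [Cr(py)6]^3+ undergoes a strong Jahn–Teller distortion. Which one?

[Cr(ox)2F(OH)]^4-

[Cr(ox)2F(OH)]^4-: Each oxalate is −2; each fluoride is −1; each hydroxide is −1; balancing the −4 overall charge requires Cr(II). Chromium is a group-6 element; Cr(II) is therefore d⁴. Fluoride, hydroxide, and oxalate are weak-field ligands for a first-row metal, so the complex is high-spin. The t₂g³e_g¹ (high-spin) configuration has an unevenly filled e_g set; the Jahn–Teller theorem predicts a tetragonal distortion (typically axial elongation) to lift the degeneracy.
[Cr(py)6]^3+: Summing ligand charges against the +3 overall charge gives an oxidation state of +3 for chromium. Chromium is a group-6 element; Cr(III) is therefore d³. The d³ configuration leaves the e_g set evenly filled (or empty) — no strong Jahn–Teller driving force.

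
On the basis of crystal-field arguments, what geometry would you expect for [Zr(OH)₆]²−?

Ligand charges: each hydroxide is −1. With an overall charge of −2 the zirconium centre must be in the +4 oxidation state.
Zirconium is a group-4 element; Zr(IV) is therefore d⁰.
Coordination number: 6.
Six donors around a single metal centre give an octahedral coordination sphere.

octahedral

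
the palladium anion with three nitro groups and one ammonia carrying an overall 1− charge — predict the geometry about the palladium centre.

Summing ligand charges against the −1 overall charge gives an oxidation state of +2 for palladium.
Pd sits in group 10, so the d-electron count is 10 − 2 = 8.
Coordination number: 4.
A 4d d⁸ ion has a large crystal-field splitting; square planar leaves the high-energy d_{x²−y²} orbital empty and maximises CFSE.

square planar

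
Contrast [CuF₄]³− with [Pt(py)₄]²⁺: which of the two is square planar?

For [CuF₄]³−: Ligand charges: each fluoride is −1. With an overall charge of −3 the copper centre must be in the +1 oxidation state. Cu sits in group 11, so the d-electron count is 11 − 1 = 10. A d¹⁰ ion has no crystal-field stabilisation preference between square planar and tetrahedral, so four ligands adopt the sterically favoured tetrahedral geometry. → tetrahedral.
For [Pt(py)₄]²⁺: Ligand charges: pyridine is neutral. With an overall charge of +2 the platinum centre must be in the +2 oxidation state. Platinum is a group-10 element; Pt(II) is therefore d⁸. A 5d d⁸ ion has a large crystal-field splitting; square planar leaves the high-energy d_{x²−y²} orbital empty and maximises CFSE. → square planar.

[Pt(py)₄]²⁺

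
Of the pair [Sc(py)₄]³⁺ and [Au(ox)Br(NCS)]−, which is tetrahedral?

For [Sc(py)₄]³⁺: Pyridine is neutral; balancing the +3 overall charge requires Sc(III). Scandium is a group-3 element; Sc(III) is therefore d⁰. A d⁰ ion has no crystal-field stabilisation preference between square planar and tetrahedral, so four ligands adopt the sterically favoured tetrahedral geometry. → tetrahedral.
For [Au(ox)Br(NCS)]−: Summing ligand charges against the −1 overall charge gives an oxidation state of +3 for gold. Gold is a group-11 element; Au(III) is therefore d⁸. A 5d d⁸ ion has a large crystal-field splitting; square planar leaves the high-energy d_{x²−y²} orbital empty and maximises CFSE. → square planar.

[Sc(py)₄]³⁺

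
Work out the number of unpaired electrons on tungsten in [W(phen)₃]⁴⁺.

2 unpaired electrons

Summing ligand charges against the +4 overall charge gives an oxidation state of +4 for tungsten.
Tungsten is a group-6 element; W(IV) is therefore d².
Counting donor atoms: 3×1,10-phenanthroline (bidentate) → 6 donors. Coordination number = 6.
In an octahedral field the d² configuration is t₂g²e_g⁰ (only one arrangement possible), giving 2 unpaired electrons.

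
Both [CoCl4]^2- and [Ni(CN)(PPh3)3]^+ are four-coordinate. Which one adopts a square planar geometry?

[Ni(CN)(PPh3)3]^+

For [CoCl4]^2-: Summing ligand charges against the −2 overall charge gives an oxidation state of +2 for cobalt. Co sits in group 9, so the d-electron count is 9 − 2 = 7. For a high-spin 3d d⁷ ion with weak-field ligands the small Δₜ gives little square-planar CFSE advantage, so four ligands adopt the sterically favoured tetrahedral geometry. → tetrahedral.
For [Ni(CN)(PPh3)3]^+: Summing ligand charges against the +1 overall charge gives an oxidation state of +2 for nickel. Ni sits in group 10, so the d-electron count is 10 − 2 = 8. Cyanide and triphenylphosphine are strong-field ligands (high in the spectrochemical series). A 3d d⁸ ion with strong-field ligands gains enough CFSE to favour square planar over tetrahedral. → square planar.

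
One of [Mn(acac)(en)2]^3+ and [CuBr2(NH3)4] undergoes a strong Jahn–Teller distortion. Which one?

[CuBr2(NH3)4]

[Mn(acac)(en)2]^3+: Ligand charges: each acetylacetonate is −1; ethylenediamine is neutral. With an overall charge of +3 the manganese centre must be in the +4 oxidation state. Mn sits in group 7, so the d-electron count is 7 − 4 = 3. The d³ configuration leaves the e_g set evenly filled (or empty) — no strong Jahn–Teller driving force.
[CuBr2(NH3)4]: Summing ligand charges against the 0 overall charge gives an oxidation state of +2 for copper. Cu sits in group 11, so the d-electron count is 11 − 2 = 9. The t₂g⁶e_g³ configuration has an unevenly filled e_g set; the Jahn–Teller theorem predicts a tetragonal distortion (typically axial elongation) to lift the degeneracy.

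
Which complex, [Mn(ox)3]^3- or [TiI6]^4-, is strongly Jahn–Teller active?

[Mn(ox)3]^3-

[Mn(ox)3]^3-: Summing ligand charges against the −3 overall charge gives an oxidation state of +3 for manganese. Mn sits in group 7, so the d-electron count is 7 − 3 = 4. Oxalate is a weak-field ligand for a first-row metal, so the complex is high-spin. The t₂g³e_g¹ (high-spin) configuration has an unevenly filled e_g set; the Jahn–Teller theorem predicts a tetragonal distortion (typically axial elongation) to lift the degeneracy.
[TiI6]^4-: Each iodide is −1; balancing the −4 overall charge requires Ti(II). Titanium is a group-4 element; Ti(II) is therefore d². The d² configuration leaves the e_g set evenly filled (or empty) — no strong Jahn–Teller driving force.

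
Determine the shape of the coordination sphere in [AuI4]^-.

square planar

Summing ligand charges against the −1 overall charge gives an oxidation state of +3 for gold.
Au sits in group 11, so the d-electron count is 11 − 3 = 8.
With 4 monodentate ligands the coordination number is 4.
A 5d d⁸ ion has a large crystal-field splitting; square planar leaves the high-energy d_{x²−y²} orbital empty and maximises CFSE.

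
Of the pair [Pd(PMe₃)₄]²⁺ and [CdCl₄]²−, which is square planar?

For [Pd(PMe₃)₄]²⁺: Summing ligand charges against the +2 overall charge gives an oxidation state of +2 for palladium. Group 10 minus oxidation state 2 gives a d⁸ configuration. A 4d d⁸ ion has a large crystal-field splitting; square planar leaves the high-energy d_{x²−y²} orbital empty and maximises CFSE. → square planar.
For [CdCl₄]²−: Ligand charges: each chloride is −1. With an overall charge of −2 the cadmium centre must be in the +2 oxidation state. Cd sits in group 12, so the d-electron count is 12 − 2 = 10. A d¹⁰ ion has no crystal-field stabilisation preference between square planar and tetrahedral, so four ligands adopt the sterically favoured tetrahedral geometry. → tetrahedral.

[Pd(PMe₃)₄]²⁺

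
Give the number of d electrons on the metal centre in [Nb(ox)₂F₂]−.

Summing ligand charges against the −1 overall charge gives an oxidation state of +5 for niobium.
Nb sits in group 5, so the d-electron count is 5 − 5 = 0.

d0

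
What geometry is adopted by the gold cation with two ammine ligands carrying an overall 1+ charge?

linear

Ligand charges: ammonia is neutral. With an overall charge of +1 the gold centre must be in the +1 oxidation state.
Au sits in group 11, so the d-electron count is 11 − 1 = 10.
With 2 monodentate ligands the coordination number is 2.
A d¹⁰ ion with only two ligands adopts a linear arrangement (sp hybridisation; no CFSE preference).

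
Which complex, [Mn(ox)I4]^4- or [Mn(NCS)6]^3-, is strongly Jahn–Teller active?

[Mn(NCS)6]^3-

[Mn(ox)I4]^4-: Each oxalate is −2; each iodide is −1; balancing the −4 overall charge requires Mn(II). Group 7 minus oxidation state 2 gives a d⁵ configuration. Iodide and oxalate are weak-field ligands for a first-row metal, so the complex is high-spin. The d⁵ configuration leaves the e_g set evenly filled (or empty) — no strong Jahn–Teller driving force.
[Mn(NCS)6]^3-: Ligand charges: each isothiocyanate is −1. With an overall charge of −3 the manganese centre must be in the +3 oxidation state. Group 7 minus oxidation state 3 gives a d⁴ configuration. Isothiocyanate is a weak-field ligand for a first-row metal, so the complex is high-spin. The t₂g³e_g¹ (high-spin) configuration has an unevenly filled e_g set; the Jahn–Teller theorem predicts a tetragonal distortion (typically axial elongation) to lift the degeneracy.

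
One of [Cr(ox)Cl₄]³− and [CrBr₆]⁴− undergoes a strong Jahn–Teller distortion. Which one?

[CrBr₆]⁴−

[Cr(ox)Cl₄]³−: Each oxalate is −2; each chloride is −1; balancing the −3 overall charge requires Cr(III). Group 6 minus oxidation state 3 gives a d³ configuration. The d³ configuration leaves the e_g set evenly filled (or empty) — no strong Jahn–Teller driving force.
[CrBr₆]⁴−: Each bromide is −1; balancing the −4 overall charge requires Cr(II). Group 6 minus oxidation state 2 gives a d⁴ configuration. Bromide is a weak-field ligand for a first-row metal, so the complex is high-spin. The t₂g³e_g¹ (high-spin) configuration has an unevenly filled e_g set; the Jahn–Teller theorem predicts a tetragonal distortion (typically axial elongation) to lift the degeneracy.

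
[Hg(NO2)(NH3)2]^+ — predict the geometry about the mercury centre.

Summing ligand charges against the +1 overall charge gives an oxidation state of +2 for mercury.
Mercury is a group-12 element; Hg(II) is therefore d¹⁰.
With 3 monodentate ligands the coordination number is 3.
Three ligands around a d¹⁰ centre minimise repulsion in a trigonal-planar arrangement.

trigonal planar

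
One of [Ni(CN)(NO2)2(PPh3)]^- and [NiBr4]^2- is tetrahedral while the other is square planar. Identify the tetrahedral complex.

[NiBr4]^2-

For [Ni(CN)(NO2)2(PPh3)]^-: Each cyanide is −1; each nitro (N-bound nitrite) is −1; triphenylphosphine is neutral; balancing the −1 overall charge requires Ni(II). Group 10 minus oxidation state 2 gives a d⁸ configuration. Cyanide, nitro (N-bound nitrite), and triphenylphosphine are strong-field ligands (high in the spectrochemical series). A 3d d⁸ ion with strong-field ligands gains enough CFSE to favour square planar over tetrahedral. → square planar.
For [NiBr4]^2-: Summing ligand charges against the −2 overall charge gives an oxidation state of +2 for nickel. Group 10 minus oxidation state 2 gives a d⁸ configuration. Bromide is a weak-field ligand. With weak-field ligands the CFSE gain from square planar is small, so a 3d d⁸ ion takes the sterically preferred tetrahedral geometry. → tetrahedral.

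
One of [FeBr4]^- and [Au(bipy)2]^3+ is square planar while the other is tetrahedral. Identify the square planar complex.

[Au(bipy)2]^3+

For [FeBr4]^-: Each bromide is −1; balancing the −1 overall charge requires Fe(III). Fe sits in group 8, so the d-electron count is 8 − 3 = 5. A high-spin d⁵ ion has zero CFSE in either geometry, so four ligands adopt the sterically favoured tetrahedral geometry. → tetrahedral.
For [Au(bipy)2]^3+: Ligand charges: 2,2′-bipyridine is neutral. With an overall charge of +3 the gold centre must be in the +3 oxidation state. Group 11 minus oxidation state 3 gives a d⁸ configuration. A 5d d⁸ ion has a large crystal-field splitting; square planar leaves the high-energy d_{x²−y²} orbital empty and maximises CFSE. → square planar.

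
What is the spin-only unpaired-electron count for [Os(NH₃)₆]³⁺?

Ammonia is neutral; balancing the +3 overall charge requires Os(III).
Os sits in group 8, so the d-electron count is 8 − 3 = 5.
The spin state decides the count: a 5d ion has a large Δₒ and is invariably low-spin.
An octahedral low-spin d⁵ ion is t₂g⁵e_g⁰, giving 1 unpaired electron.

1 unpaired electron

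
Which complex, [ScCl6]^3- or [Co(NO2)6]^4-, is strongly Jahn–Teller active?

[ScCl6]^3-: Each chloride is −1; balancing the −3 overall charge requires Sc(III). Group 3 minus oxidation state 3 gives a d⁰ configuration. The d⁰ configuration leaves the e_g set evenly filled (or empty) — no strong Jahn–Teller driving force.
[Co(NO2)6]^4-: Ligand charges: each nitro (N-bound nitrite) is −1. With an overall charge of −4 the cobalt centre must be in the +2 oxidation state. Cobalt is a group-9 element; Co(II) is therefore d⁷. Nitro (N-bound nitrite) is a strong-field ligand (high in the spectrochemical series) for a first-row metal, so the complex is low-spin. The t₂g⁶e_g¹ (low-spin) configuration has an unevenly filled e_g set; the Jahn–Teller theorem predicts a tetragonal distortion (typically axial elongation) to lift the degeneracy.

[Co(NO2)6]^4-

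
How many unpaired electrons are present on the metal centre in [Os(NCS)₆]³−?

Each isothiocyanate is −1; balancing the −3 overall charge requires Os(III).
Os sits in group 8, so the d-electron count is 8 − 3 = 5.
The spin state decides the count: a 5d ion has a large Δₒ and is invariably low-spin.
An octahedral low-spin d⁵ ion is t₂g⁵e_g⁰, giving 1 unpaired electron.

1 unpaired electron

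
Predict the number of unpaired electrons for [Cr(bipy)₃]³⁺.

3

Summing ligand charges against the +3 overall charge gives an oxidation state of +3 for chromium.
Group 6 minus oxidation state 3 gives a d³ configuration.
Counting donor atoms: 3×2,2′-bipyridine (bidentate) → 6 donors. Coordination number = 6.
In an octahedral field the d³ configuration is t₂g³e_g⁰ (only one arrangement possible), giving 3 unpaired electrons.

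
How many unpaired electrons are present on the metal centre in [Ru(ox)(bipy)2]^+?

1 unpaired electron

Summing ligand charges against the +1 overall charge gives an oxidation state of +3 for ruthenium.
Ru sits in group 8, so the d-electron count is 8 − 3 = 5.
Counting donor atoms: 1×oxalate (bidentate) → 2 donors; 2×2,2′-bipyridine (bidentate) → 4 donors. Coordination number = 6.
The spin state decides the count: a 4d ion has a large Δₒ and is invariably low-spin.
An octahedral low-spin d⁵ ion is t₂g⁵e_g⁰, giving 1 unpaired electron.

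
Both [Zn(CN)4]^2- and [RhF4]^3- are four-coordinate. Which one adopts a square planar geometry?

For [Zn(CN)4]^2-: Ligand charges: each cyanide is −1. With an overall charge of −2 the zinc centre must be in the +2 oxidation state. Zn sits in group 12, so the d-electron count is 12 − 2 = 10. A d¹⁰ ion has no crystal-field stabilisation preference between square planar and tetrahedral, so four ligands adopt the sterically favoured tetrahedral geometry. → tetrahedral.
For [RhF4]^3-: Summing ligand charges against the −3 overall charge gives an oxidation state of +1 for rhodium. Group 9 minus oxidation state 1 gives a d⁸ configuration. A 4d d⁸ ion has a large crystal-field splitting; square planar leaves the high-energy d_{x²−y²} orbital empty and maximises CFSE. → square planar.

[RhF4]^3-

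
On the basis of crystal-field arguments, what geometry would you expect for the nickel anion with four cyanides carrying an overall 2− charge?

Each cyanide is −1; balancing the −2 overall charge requires Ni(II).
Group 10 minus oxidation state 2 gives a d⁸ configuration.
With 4 monodentate ligands the coordination number is 4.
Cyanide is a strong-field ligand (high in the spectrochemical series).
A 3d d⁸ ion with strong-field ligands gains enough CFSE to favour square planar over tetrahedral.

square planar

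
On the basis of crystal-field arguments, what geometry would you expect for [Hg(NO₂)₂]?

Each nitro (N-bound nitrite) is −1; balancing the 0 overall charge requires Hg(II).
Mercury is a group-12 element; Hg(II) is therefore d¹⁰.
With 2 monodentate ligands the coordination number is 2.
A d¹⁰ ion with only two ligands adopts a linear arrangement (sp hybridisation; no CFSE preference).

linear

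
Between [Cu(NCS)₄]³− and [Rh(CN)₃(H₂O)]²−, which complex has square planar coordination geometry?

[Rh(CN)₃(H₂O)]²−

For [Cu(NCS)₄]³−: Summing ligand charges against the −3 overall charge gives an oxidation state of +1 for copper. Copper is a group-11 element; Cu(I) is therefore d¹⁰. A d¹⁰ ion has no crystal-field stabilisation preference between square planar and tetrahedral, so four ligands adopt the sterically favoured tetrahedral geometry. → tetrahedral.
For [Rh(CN)₃(H₂O)]²−: Ligand charges: each cyanide is −1; water is neutral. With an overall charge of −2 the rhodium centre must be in the +1 oxidation state. Group 9 minus oxidation state 1 gives a d⁸ configuration. A 4d d⁸ ion has a large crystal-field splitting; square planar leaves the high-energy d_{x²−y²} orbital empty and maximises CFSE. → square planar.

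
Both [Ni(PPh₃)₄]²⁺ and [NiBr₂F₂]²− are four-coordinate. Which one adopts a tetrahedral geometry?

[NiBr₂F₂]²−

For [Ni(PPh₃)₄]²⁺: Summing ligand charges against the +2 overall charge gives an oxidation state of +2 for nickel. Group 10 minus oxidation state 2 gives a d⁸ configuration. Triphenylphosphine is a strong-field ligand (high in the spectrochemical series). A 3d d⁸ ion with strong-field ligands gains enough CFSE to favour square planar over tetrahedral. → square planar.
For [NiBr₂F₂]²−: Summing ligand charges against the −2 overall charge gives an oxidation state of +2 for nickel. Ni sits in group 10, so the d-electron count is 10 − 2 = 8. Bromide and fluoride are weak-field ligands. With weak-field ligands the CFSE gain from square planar is small, so a 3d d⁸ ion takes the sterically preferred tetrahedral geometry. → tetrahedral.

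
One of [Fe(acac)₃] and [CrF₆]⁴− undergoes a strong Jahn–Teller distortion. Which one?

[CrF₆]⁴−

[Fe(acac)₃]: Summing ligand charges against the 0 overall charge gives an oxidation state of +3 for iron. Fe sits in group 8, so the d-electron count is 8 − 3 = 5. Acetylacetonate is a weak-field ligand for a first-row metal, so the complex is high-spin. The d⁵ configuration leaves the e_g set evenly filled (or empty) — no strong Jahn–Teller driving force.
[CrF₆]⁴−: Ligand charges: each fluoride is −1. With an overall charge of −4 the chromium centre must be in the +2 oxidation state. Group 6 minus oxidation state 2 gives a d⁴ configuration. Fluoride is a weak-field ligand for a first-row metal, so the complex is high-spin. The t₂g³e_g¹ (high-spin) configuration has an unevenly filled e_g set; the Jahn–Teller theorem predicts a tetragonal distortion (typically axial elongation) to lift the degeneracy.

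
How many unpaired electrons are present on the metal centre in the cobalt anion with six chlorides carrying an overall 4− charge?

3 unpaired electrons

Ligand charges: each chloride is −1. With an overall charge of −4 the cobalt centre must be in the +2 oxidation state.
Co sits in group 9, so the d-electron count is 9 − 2 = 7.
The spin state decides the count: Chloride is a weak-field ligand for a first-row metal, so the complex is high-spin.
An octahedral high-spin d⁷ ion is t₂g⁵e_g², giving 3 unpaired electrons.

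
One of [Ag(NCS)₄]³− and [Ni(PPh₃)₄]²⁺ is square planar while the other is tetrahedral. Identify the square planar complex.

For [Ag(NCS)₄]³−: Summing ligand charges against the −3 overall charge gives an oxidation state of +1 for silver. Ag sits in group 11, so the d-electron count is 11 − 1 = 10. A d¹⁰ ion has no crystal-field stabilisation preference between square planar and tetrahedral, so four ligands adopt the sterically favoured tetrahedral geometry. → tetrahedral.
For [Ni(PPh₃)₄]²⁺: Summing ligand charges against the +2 overall charge gives an oxidation state of +2 for nickel. Nickel is a group-10 element; Ni(II) is therefore d⁸. Triphenylphosphine is a strong-field ligand (high in the spectrochemical series). A 3d d⁸ ion with strong-field ligands gains enough CFSE to favour square planar over tetrahedral. → square planar.

[Ni(PPh₃)₄]²⁺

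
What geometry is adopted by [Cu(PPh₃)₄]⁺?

Ligand charges: triphenylphosphine is neutral. With an overall charge of +1 the copper centre must be in the +1 oxidation state.
Copper is a group-11 element; Cu(I) is therefore d¹⁰.
Coordination number: 4.
A d¹⁰ ion has no crystal-field stabilisation preference between square planar and tetrahedral, so four ligands adopt the sterically favoured tetrahedral geometry.

tetrahedral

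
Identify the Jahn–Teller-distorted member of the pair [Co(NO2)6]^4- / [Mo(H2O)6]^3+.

[Co(NO2)6]^4-: Each nitro (N-bound nitrite) is −1; balancing the −4 overall charge requires Co(II). Co sits in group 9, so the d-electron count is 9 − 2 = 7. Nitro (N-bound nitrite) is a strong-field ligand (high in the spectrochemical series) for a first-row metal, so the complex is low-spin. The t₂g⁶e_g¹ (low-spin) configuration has an unevenly filled e_g set; the Jahn–Teller theorem predicts a tetragonal distortion (typically axial elongation) to lift the degeneracy.
[Mo(H2O)6]^3+: Water is neutral; balancing the +3 overall charge requires Mo(III). Mo sits in group 6, so the d-electron count is 6 − 3 = 3. The d³ configuration leaves the e_g set evenly filled (or empty) — no strong Jahn–Teller driving force.

[Co(NO2)6]^4-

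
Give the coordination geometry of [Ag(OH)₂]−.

linear

Each hydroxide is −1; balancing the −1 overall charge requires Ag(I).
Ag sits in group 11, so the d-electron count is 11 − 1 = 10.
With 2 monodentate ligands the coordination number is 2.
A d¹⁰ ion with only two ligands adopts a linear arrangement (sp hybridisation; no CFSE preference).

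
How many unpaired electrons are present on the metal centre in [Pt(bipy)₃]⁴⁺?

Ligand charges: 2,2′-bipyridine is neutral. With an overall charge of +4 the platinum centre must be in the +4 oxidation state.
Group 10 minus oxidation state 4 gives a d⁶ configuration.
Counting donor atoms: 3×2,2′-bipyridine (bidentate) → 6 donors. Coordination number = 6.
The spin state decides the count: a 5d ion has a large Δₒ and is invariably low-spin.
An octahedral low-spin d⁶ ion is t₂g⁶e_g⁰, giving 0 unpaired electrons.

0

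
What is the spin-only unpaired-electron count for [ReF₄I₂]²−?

Ligand charges: each fluoride is −1; each iodide is −1. With an overall charge of −2 the rhenium centre must be in the +4 oxidation state.
Re sits in group 7, so the d-electron count is 7 − 4 = 3.
In an octahedral field the d³ configuration is t₂g³e_g⁰ (only one arrangement possible), giving 3 unpaired electrons.

3 unpaired electrons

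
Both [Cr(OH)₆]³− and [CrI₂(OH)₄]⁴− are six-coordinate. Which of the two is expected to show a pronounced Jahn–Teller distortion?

[CrI₂(OH)₄]⁴−

[Cr(OH)₆]³−: Ligand charges: each hydroxide is −1. With an overall charge of −3 the chromium centre must be in the +3 oxidation state. Group 6 minus oxidation state 3 gives a d³ configuration. The d³ configuration leaves the e_g set evenly filled (or empty) — no strong Jahn–Teller driving force.
[CrI₂(OH)₄]⁴−: Ligand charges: each iodide is −1; each hydroxide is −1. With an overall charge of −4 the chromium centre must be in the +2 oxidation state. Cr sits in group 6, so the d-electron count is 6 − 2 = 4. Hydroxide and iodide are weak-field ligands for a first-row metal, so the complex is high-spin. The t₂g³e_g¹ (high-spin) configuration has an unevenly filled e_g set; the Jahn–Teller theorem predicts a tetragonal distortion (typically axial elongation) to lift the degeneracy.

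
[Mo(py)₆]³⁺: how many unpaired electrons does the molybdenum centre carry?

3 unpaired electrons

Pyridine is neutral; balancing the +3 overall charge requires Mo(III).
Mo sits in group 6, so the d-electron count is 6 − 3 = 3.
In an octahedral field the d³ configuration is t₂g³e_g⁰ (only one arrangement possible), giving 3 unpaired electrons.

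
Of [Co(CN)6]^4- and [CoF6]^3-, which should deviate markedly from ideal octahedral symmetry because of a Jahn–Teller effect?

[Co(CN)6]^4-

[Co(CN)6]^4-: Ligand charges: each cyanide is −1. With an overall charge of −4 the cobalt centre must be in the +2 oxidation state. Group 9 minus oxidation state 2 gives a d⁷ configuration. Cyanide is a strong-field ligand (high in the spectrochemical series) for a first-row metal, so the complex is low-spin. The t₂g⁶e_g¹ (low-spin) configuration has an unevenly filled e_g set; the Jahn–Teller theorem predicts a tetragonal distortion (typically axial elongation) to lift the degeneracy.
[CoF6]^3-: Ligand charges: each fluoride is −1. With an overall charge of −3 the cobalt centre must be in the +3 oxidation state. Co sits in group 9, so the d-electron count is 9 − 3 = 6. Fluoride is the one ligand weak enough to leave Co(III) high-spin — [CoF₆]³⁻ is the classic exception. The d⁶ configuration leaves the e_g set evenly filled (or empty) — no strong Jahn–Teller driving force.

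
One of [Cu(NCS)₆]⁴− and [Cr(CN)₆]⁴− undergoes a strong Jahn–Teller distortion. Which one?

[Cu(NCS)₆]⁴−: Summing ligand charges against the −4 overall charge gives an oxidation state of +2 for copper. Cu sits in group 11, so the d-electron count is 11 − 2 = 9. The t₂g⁶e_g³ configuration has an unevenly filled e_g set; the Jahn–Teller theorem predicts a tetragonal distortion (typically axial elongation) to lift the degeneracy.
[Cr(CN)₆]⁴−: Ligand charges: each cyanide is −1. With an overall charge of −4 the chromium centre must be in the +2 oxidation state. Chromium is a group-6 element; Cr(II) is therefore d⁴. Cyanide is a strong-field ligand (high in the spectrochemical series) for a first-row metal, so the complex is low-spin. The d⁴ configuration leaves the e_g set evenly filled (or empty) — no strong Jahn–Teller driving force.

[Cu(NCS)₆]⁴−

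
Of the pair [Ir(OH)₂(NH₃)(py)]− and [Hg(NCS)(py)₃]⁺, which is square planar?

For [Ir(OH)₂(NH₃)(py)]−: Summing ligand charges against the −1 overall charge gives an oxidation state of +1 for iridium. Iridium is a group-9 element; Ir(I) is therefore d⁸. A 5d d⁸ ion has a large crystal-field splitting; square planar leaves the high-energy d_{x²−y²} orbital empty and maximises CFSE. → square planar.
For [Hg(NCS)(py)₃]⁺: Summing ligand charges against the +1 overall charge gives an oxidation state of +2 for mercury. Group 12 minus oxidation state 2 gives a d¹⁰ configuration. A d¹⁰ ion has no crystal-field stabilisation preference between square planar and tetrahedral, so four ligands adopt the sterically favoured tetrahedral geometry. → tetrahedral.

[Ir(OH)₂(NH₃)(py)]−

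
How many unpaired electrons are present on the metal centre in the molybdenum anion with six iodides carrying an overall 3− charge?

3

Summing ligand charges against the −3 overall charge gives an oxidation state of +3 for molybdenum.
Mo sits in group 6, so the d-electron count is 6 − 3 = 3.
In an octahedral field the d³ configuration is t₂g³e_g⁰ (only one arrangement possible), giving 3 unpaired electrons.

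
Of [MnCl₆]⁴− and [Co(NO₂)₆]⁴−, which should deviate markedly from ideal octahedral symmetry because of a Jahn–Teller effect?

[Co(NO₂)₆]⁴−

[MnCl₆]⁴−: Each chloride is −1; balancing the −4 overall charge requires Mn(II). Group 7 minus oxidation state 2 gives a d⁵ configuration. Chloride is a weak-field ligand for a first-row metal, so the complex is high-spin. The d⁵ configuration leaves the e_g set evenly filled (or empty) — no strong Jahn–Teller driving force.
[Co(NO₂)₆]⁴−: Ligand charges: each nitro (N-bound nitrite) is −1. With an overall charge of −4 the cobalt centre must be in the +2 oxidation state. Co sits in group 9, so the d-electron count is 9 − 2 = 7. Nitro (N-bound nitrite) is a strong-field ligand (high in the spectrochemical series) for a first-row metal, so the complex is low-spin. The t₂g⁶e_g¹ (low-spin) configuration has an unevenly filled e_g set; the Jahn–Teller theorem predicts a tetragonal distortion (typically axial elongation) to lift the degeneracy.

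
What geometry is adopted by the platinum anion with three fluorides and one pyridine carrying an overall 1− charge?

Ligand charges: each fluoride is −1; pyridine is neutral. With an overall charge of −1 the platinum centre must be in the +2 oxidation state.
Pt sits in group 10, so the d-electron count is 10 − 2 = 8.
Coordination number: 4.
A 5d d⁸ ion has a large crystal-field splitting; square planar leaves the high-energy d_{x²−y²} orbital empty and maximises CFSE.

square planar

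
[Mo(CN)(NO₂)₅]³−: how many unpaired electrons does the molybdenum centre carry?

Ligand charges: each cyanide is −1; each nitro (N-bound nitrite) is −1. With an overall charge of −3 the molybdenum centre must be in the +3 oxidation state.
Mo sits in group 6, so the d-electron count is 6 − 3 = 3.
In an octahedral field the d³ configuration is t₂g³e_g⁰ (only one arrangement possible), giving 3 unpaired electrons.

3 unpaired electrons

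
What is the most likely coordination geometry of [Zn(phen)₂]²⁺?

tetrahedral

Ligand charges: 1,10-phenanthroline is neutral. With an overall charge of +2 the zinc centre must be in the +2 oxidation state.
Zn sits in group 12, so the d-electron count is 12 − 2 = 10.
Counting donor atoms: 2×1,10-phenanthroline (bidentate) → 4 donors. Coordination number = 4.
A d¹⁰ ion has no crystal-field stabilisation preference between square planar and tetrahedral, so four ligands adopt the sterically favoured tetrahedral geometry.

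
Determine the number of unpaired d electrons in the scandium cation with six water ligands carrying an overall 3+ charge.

0 unpaired electrons

Water is neutral; balancing the +3 overall charge requires Sc(III).
Scandium is a group-3 element; Sc(III) is therefore d⁰.
In an octahedral field the d⁰ configuration is t₂g⁰e_g⁰, giving 0 unpaired electrons.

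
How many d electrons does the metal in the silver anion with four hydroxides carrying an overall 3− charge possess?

d¹⁰

Ligand charges: each hydroxide is −1. With an overall charge of −3 the silver centre must be in the +1 oxidation state.
Group 11 minus oxidation state 1 gives a d¹⁰ configuration.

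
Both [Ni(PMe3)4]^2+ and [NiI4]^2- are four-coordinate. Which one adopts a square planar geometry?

[Ni(PMe3)4]^2+

For [Ni(PMe3)4]^2+: Trimethylphosphine is neutral; balancing the +2 overall charge requires Ni(II). Group 10 minus oxidation state 2 gives a d⁸ configuration. Trimethylphosphine is a strong-field ligand (high in the spectrochemical series). A 3d d⁸ ion with strong-field ligands gains enough CFSE to favour square planar over tetrahedral. → square planar.
For [NiI4]^2-: Each iodide is −1; balancing the −2 overall charge requires Ni(II). Group 10 minus oxidation state 2 gives a d⁸ configuration. Iodide is a weak-field ligand. With weak-field ligands the CFSE gain from square planar is small, so a 3d d⁸ ion takes the sterically preferred tetrahedral geometry. → tetrahedral.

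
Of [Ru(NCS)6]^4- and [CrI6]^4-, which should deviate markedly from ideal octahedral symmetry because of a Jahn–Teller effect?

[Ru(NCS)6]^4-: Ligand charges: each isothiocyanate is −1. With an overall charge of −4 the ruthenium centre must be in the +2 oxidation state. Ru sits in group 8, so the d-electron count is 8 − 2 = 6. A 4d ion has a large Δₒ and is invariably low-spin. The d⁶ configuration leaves the e_g set evenly filled (or empty) — no strong Jahn–Teller driving force.
[CrI6]^4-: Each iodide is −1; balancing the −4 overall charge requires Cr(II). Cr sits in group 6, so the d-electron count is 6 − 2 = 4. Iodide is a weak-field ligand for a first-row metal, so the complex is high-spin. The t₂g³e_g¹ (high-spin) configuration has an unevenly filled e_g set; the Jahn–Teller theorem predicts a tetragonal distortion (typically axial elongation) to lift the degeneracy.

[CrI6]^4-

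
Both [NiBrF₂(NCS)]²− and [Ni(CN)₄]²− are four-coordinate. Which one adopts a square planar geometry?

[Ni(CN)₄]²−

For [NiBrF₂(NCS)]²−: Summing ligand charges against the −2 overall charge gives an oxidation state of +2 for nickel. Ni sits in group 10, so the d-electron count is 10 − 2 = 8. Bromide, fluoride, and isothiocyanate are weak-field ligands. With weak-field ligands the CFSE gain from square planar is small, so a 3d d⁸ ion takes the sterically preferred tetrahedral geometry. → tetrahedral.
For [Ni(CN)₄]²−: Each cyanide is −1; balancing the −2 overall charge requires Ni(II). Ni sits in group 10, so the d-electron count is 10 − 2 = 8. Cyanide is a strong-field ligand (high in the spectrochemical series). A 3d d⁸ ion with strong-field ligands gains enough CFSE to favour square planar over tetrahedral. → square planar.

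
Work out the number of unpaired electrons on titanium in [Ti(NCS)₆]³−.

Summing ligand charges against the −3 overall charge gives an oxidation state of +3 for titanium.
Titanium is a group-4 element; Ti(III) is therefore d¹.
In an octahedral field the d¹ configuration is t₂g¹e_g⁰ (only one arrangement possible), giving 1 unpaired electron.

1 unpaired electron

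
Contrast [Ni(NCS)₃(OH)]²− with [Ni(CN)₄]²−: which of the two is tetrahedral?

[Ni(NCS)₃(OH)]²−

For [Ni(NCS)₃(OH)]²−: Each isothiocyanate is −1; each hydroxide is −1; balancing the −2 overall charge requires Ni(II). Nickel is a group-10 element; Ni(II) is therefore d⁸. Hydroxide and isothiocyanate are weak-field ligands. With weak-field ligands the CFSE gain from square planar is small, so a 3d d⁸ ion takes the sterically preferred tetrahedral geometry. → tetrahedral.
For [Ni(CN)₄]²−: Each cyanide is −1; balancing the −2 overall charge requires Ni(II). Nickel is a group-10 element; Ni(II) is therefore d⁸. Cyanide is a strong-field ligand (high in the spectrochemical series). A 3d d⁸ ion with strong-field ligands gains enough CFSE to favour square planar over tetrahedral. → square planar.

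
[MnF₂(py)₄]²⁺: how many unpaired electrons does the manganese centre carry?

3

Each fluoride is −1; pyridine is neutral; balancing the +2 overall charge requires Mn(IV).
Mn sits in group 7, so the d-electron count is 7 − 4 = 3.
In an octahedral field the d³ configuration is t₂g³e_g⁰ (only one arrangement possible), giving 3 unpaired electrons.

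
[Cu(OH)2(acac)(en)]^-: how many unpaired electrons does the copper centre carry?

Summing ligand charges against the −1 overall charge gives an oxidation state of +2 for copper.
Group 11 minus oxidation state 2 gives a d⁹ configuration.
Counting donor atoms: 2×hydroxide (monodentate) → 2 donors; 1×acetylacetonate (bidentate) → 2 donors; 1×ethylenediamine (bidentate) → 2 donors. Coordination number = 6.
In an octahedral field the d⁹ configuration is t₂g⁶e_g³ (only one arrangement possible), giving 1 unpaired electron.

1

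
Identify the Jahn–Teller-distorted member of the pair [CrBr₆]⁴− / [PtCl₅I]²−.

[CrBr₆]⁴−: Summing ligand charges against the −4 overall charge gives an oxidation state of +2 for chromium. Group 6 minus oxidation state 2 gives a d⁴ configuration. Bromide is a weak-field ligand for a first-row metal, so the complex is high-spin. The t₂g³e_g¹ (high-spin) configuration has an unevenly filled e_g set; the Jahn–Teller theorem predicts a tetragonal distortion (typically axial elongation) to lift the degeneracy.
[PtCl₅I]²−: Each chloride is −1; each iodide is −1; balancing the −2 overall charge requires Pt(IV). Pt sits in group 10, so the d-electron count is 10 − 4 = 6. A 5d ion has a large Δₒ and is invariably low-spin. The d⁶ configuration leaves the e_g set evenly filled (or empty) — no strong Jahn–Teller driving force.

[CrBr₆]⁴−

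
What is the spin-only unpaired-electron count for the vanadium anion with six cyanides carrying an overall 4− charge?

3

Each cyanide is −1; balancing the −4 overall charge requires V(II).
Group 5 minus oxidation state 2 gives a d³ configuration.
In an octahedral field the d³ configuration is t₂g³e_g⁰ (only one arrangement possible), giving 3 unpaired electrons.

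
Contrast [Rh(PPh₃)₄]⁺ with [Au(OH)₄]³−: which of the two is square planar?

For [Rh(PPh₃)₄]⁺: Summing ligand charges against the +1 overall charge gives an oxidation state of +1 for rhodium. Rhodium is a group-9 element; Rh(I) is therefore d⁸. A 4d d⁸ ion has a large crystal-field splitting; square planar leaves the high-energy d_{x²−y²} orbital empty and maximises CFSE. → square planar.
For [Au(OH)₄]³−: Ligand charges: each hydroxide is −1. With an overall charge of −3 the gold centre must be in the +1 oxidation state. Au sits in group 11, so the d-electron count is 11 − 1 = 10. A d¹⁰ ion has no crystal-field stabilisation preference between square planar and tetrahedral, so four ligands adopt the sterically favoured tetrahedral geometry. → tetrahedral.

[Rh(PPh₃)₄]⁺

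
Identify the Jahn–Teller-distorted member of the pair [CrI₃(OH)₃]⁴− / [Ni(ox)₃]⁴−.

[CrI₃(OH)₃]⁴−: Each iodide is −1; each hydroxide is −1; balancing the −4 overall charge requires Cr(II). Group 6 minus oxidation state 2 gives a d⁴ configuration. Hydroxide and iodide are weak-field ligands for a first-row metal, so the complex is high-spin. The t₂g³e_g¹ (high-spin) configuration has an unevenly filled e_g set; the Jahn–Teller theorem predicts a tetragonal distortion (typically axial elongation) to lift the degeneracy.
[Ni(ox)₃]⁴−: Summing ligand charges against the −4 overall charge gives an oxidation state of +2 for nickel. Group 10 minus oxidation state 2 gives a d⁸ configuration. The d⁸ configuration leaves the e_g set evenly filled (or empty) — no strong Jahn–Teller driving force.

[CrI₃(OH)₃]⁴−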